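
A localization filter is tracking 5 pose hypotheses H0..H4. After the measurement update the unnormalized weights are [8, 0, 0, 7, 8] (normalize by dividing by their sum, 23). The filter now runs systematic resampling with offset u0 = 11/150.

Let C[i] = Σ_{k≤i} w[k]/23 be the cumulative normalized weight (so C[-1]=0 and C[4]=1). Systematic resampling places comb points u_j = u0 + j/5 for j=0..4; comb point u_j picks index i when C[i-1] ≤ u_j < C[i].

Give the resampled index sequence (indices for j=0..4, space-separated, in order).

0 0 3 4 4

C = [8/23, 8/23, 8/23, 15/23, 1]
j=0: u_0=11/150 ∈ [0, 8/23) → index 0
j=1: u_1=41/150 ∈ [0, 8/23) → index 0
j=2: u_2=71/150 ∈ [8/23, 15/23) → index 3
j=3: u_3=101/150 ∈ [15/23, 1) → index 4
j=4: u_4=131/150 ∈ [15/23, 1) → index 4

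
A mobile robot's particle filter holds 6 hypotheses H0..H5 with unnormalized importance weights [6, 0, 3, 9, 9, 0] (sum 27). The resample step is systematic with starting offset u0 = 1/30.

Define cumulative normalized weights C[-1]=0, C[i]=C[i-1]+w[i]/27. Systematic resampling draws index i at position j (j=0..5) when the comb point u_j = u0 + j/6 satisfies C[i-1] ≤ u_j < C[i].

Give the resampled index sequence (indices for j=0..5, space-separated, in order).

0 0 3 3 4 4

C = [2/9, 2/9, 1/3, 2/3, 1, 1]
j=0: u_0=1/30 ∈ [0, 2/9) → index 0
j=1: u_1=1/5 ∈ [0, 2/9) → index 0
j=2: u_2=11/30 ∈ [1/3, 2/3) → index 3
j=3: u_3=8/15 ∈ [1/3, 2/3) → index 3
j=4: u_4=7/10 ∈ [2/3, 1) → index 4
j=5: u_5=13/15 ∈ [2/3, 1) → index 4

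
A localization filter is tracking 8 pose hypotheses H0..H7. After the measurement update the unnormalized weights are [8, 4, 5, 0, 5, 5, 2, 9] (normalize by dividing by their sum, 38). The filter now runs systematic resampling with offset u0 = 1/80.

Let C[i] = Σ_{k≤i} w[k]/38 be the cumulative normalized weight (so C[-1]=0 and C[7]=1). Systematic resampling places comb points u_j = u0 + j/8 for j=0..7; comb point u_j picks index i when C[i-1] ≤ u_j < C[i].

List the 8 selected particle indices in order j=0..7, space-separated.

0 0 1 2 4 5 6 7

C = [4/19, 6/19, 17/38, 17/38, 11/19, 27/38, 29/38, 1]
j=0: u_0=1/80 ∈ [0, 4/19) → index 0
j=1: u_1=11/80 ∈ [0, 4/19) → index 0
j=2: u_2=21/80 ∈ [4/19, 6/19) → index 1
j=3: u_3=31/80 ∈ [6/19, 17/38) → index 2
j=4: u_4=41/80 ∈ [17/38, 11/19) → index 4
j=5: u_5=51/80 ∈ [11/19, 27/38) → index 5
j=6: u_6=61/80 ∈ [27/38, 29/38) → index 6
j=7: u_7=71/80 ∈ [29/38, 1) → index 7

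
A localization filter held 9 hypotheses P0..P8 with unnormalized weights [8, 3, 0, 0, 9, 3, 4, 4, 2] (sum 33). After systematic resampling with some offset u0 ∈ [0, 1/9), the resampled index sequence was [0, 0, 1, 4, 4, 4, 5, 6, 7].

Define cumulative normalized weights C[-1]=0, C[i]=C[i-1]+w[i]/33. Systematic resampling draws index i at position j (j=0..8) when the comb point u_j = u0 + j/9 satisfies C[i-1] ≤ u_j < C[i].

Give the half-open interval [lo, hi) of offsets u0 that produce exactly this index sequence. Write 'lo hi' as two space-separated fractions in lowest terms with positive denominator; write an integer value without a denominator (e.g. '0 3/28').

C = [8/33, 1/3, 1/3, 1/3, 20/33, 23/33, 9/11, 31/33, 1]
j=0 picked index 0: u0 ∈ [0, 8/33)
j=1 picked index 0: u0 ∈ [-1/9, 13/99)
j=2 picked index 1: u0 ∈ [2/99, 1/9)
j=3 picked index 4: u0 ∈ [0, 3/11)
j=4 picked index 4: u0 ∈ [-1/9, 16/99)
j=5 picked index 4: u0 ∈ [-2/9, 5/99)
j=6 picked index 5: u0 ∈ [-2/33, 1/33)
j=7 picked index 6: u0 ∈ [-8/99, 4/99)
j=8 picked index 7: u0 ∈ [-7/99, 5/99)
intersection: [2/99, 1/33)

2/99 1/33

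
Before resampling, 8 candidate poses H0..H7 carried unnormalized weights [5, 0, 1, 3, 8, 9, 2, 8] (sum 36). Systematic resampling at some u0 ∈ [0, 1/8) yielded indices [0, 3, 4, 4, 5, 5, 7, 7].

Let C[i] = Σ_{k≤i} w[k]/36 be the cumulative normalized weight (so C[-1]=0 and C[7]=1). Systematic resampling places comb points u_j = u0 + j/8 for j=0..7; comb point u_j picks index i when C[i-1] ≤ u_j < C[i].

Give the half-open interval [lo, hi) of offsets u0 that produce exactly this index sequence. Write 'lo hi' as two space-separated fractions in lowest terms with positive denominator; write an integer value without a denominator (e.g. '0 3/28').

C = [5/36, 5/36, 1/6, 1/4, 17/36, 13/18, 7/9, 1]
j=0 picked index 0: u0 ∈ [0, 5/36)
j=1 picked index 3: u0 ∈ [1/24, 1/8)
j=2 picked index 4: u0 ∈ [0, 2/9)
j=3 picked index 4: u0 ∈ [-1/8, 7/72)
j=4 picked index 5: u0 ∈ [-1/36, 2/9)
j=5 picked index 5: u0 ∈ [-11/72, 7/72)
j=6 picked index 7: u0 ∈ [1/36, 1/4)
j=7 picked index 7: u0 ∈ [-7/72, 1/8)
intersection: [1/24, 7/72)

1/24 7/72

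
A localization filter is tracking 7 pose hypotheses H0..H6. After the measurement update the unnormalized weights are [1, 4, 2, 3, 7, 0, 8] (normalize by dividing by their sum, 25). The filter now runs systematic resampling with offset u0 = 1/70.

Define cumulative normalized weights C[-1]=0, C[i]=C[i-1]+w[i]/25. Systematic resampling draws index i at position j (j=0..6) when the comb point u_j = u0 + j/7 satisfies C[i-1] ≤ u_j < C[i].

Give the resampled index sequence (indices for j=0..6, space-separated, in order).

0 1 3 4 4 6 6

C = [1/25, 1/5, 7/25, 2/5, 17/25, 17/25, 1]
j=0: u_0=1/70 ∈ [0, 1/25) → index 0
j=1: u_1=11/70 ∈ [1/25, 1/5) → index 1
j=2: u_2=3/10 ∈ [7/25, 2/5) → index 3
j=3: u_3=31/70 ∈ [2/5, 17/25) → index 4
j=4: u_4=41/70 ∈ [2/5, 17/25) → index 4
j=5: u_5=51/70 ∈ [17/25, 1) → index 6
j=6: u_6=61/70 ∈ [17/25, 1) → index 6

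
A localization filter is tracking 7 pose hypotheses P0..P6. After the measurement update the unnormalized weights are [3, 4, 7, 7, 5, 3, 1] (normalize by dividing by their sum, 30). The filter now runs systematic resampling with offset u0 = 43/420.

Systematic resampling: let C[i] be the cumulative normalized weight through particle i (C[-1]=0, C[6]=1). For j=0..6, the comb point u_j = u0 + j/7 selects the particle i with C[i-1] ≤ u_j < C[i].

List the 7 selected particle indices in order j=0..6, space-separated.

C = [1/10, 7/30, 7/15, 7/10, 13/15, 29/30, 1]
j=0: u_0=43/420 ∈ [1/10, 7/30) → index 1
j=1: u_1=103/420 ∈ [7/30, 7/15) → index 2
j=2: u_2=163/420 ∈ [7/30, 7/15) → index 2
j=3: u_3=223/420 ∈ [7/15, 7/10) → index 3
j=4: u_4=283/420 ∈ [7/15, 7/10) → index 3
j=5: u_5=49/60 ∈ [7/10, 13/15) → index 4
j=6: u_6=403/420 ∈ [13/15, 29/30) → index 5

1 2 2 3 3 4 5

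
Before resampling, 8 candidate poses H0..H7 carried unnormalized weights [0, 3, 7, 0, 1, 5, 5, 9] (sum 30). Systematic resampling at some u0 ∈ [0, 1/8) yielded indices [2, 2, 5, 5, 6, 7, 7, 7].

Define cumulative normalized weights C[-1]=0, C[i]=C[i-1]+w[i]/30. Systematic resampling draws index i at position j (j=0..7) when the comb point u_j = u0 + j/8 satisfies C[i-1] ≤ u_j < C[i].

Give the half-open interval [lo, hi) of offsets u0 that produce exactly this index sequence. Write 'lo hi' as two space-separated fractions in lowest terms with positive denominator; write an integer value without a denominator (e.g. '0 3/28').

C = [0, 1/10, 1/3, 1/3, 11/30, 8/15, 7/10, 1]
j=0 picked index 2: u0 ∈ [1/10, 1/3)
j=1 picked index 2: u0 ∈ [-1/40, 5/24)
j=2 picked index 5: u0 ∈ [7/60, 17/60)
j=3 picked index 5: u0 ∈ [-1/120, 19/120)
j=4 picked index 6: u0 ∈ [1/30, 1/5)
j=5 picked index 7: u0 ∈ [3/40, 3/8)
j=6 picked index 7: u0 ∈ [-1/20, 1/4)
j=7 picked index 7: u0 ∈ [-7/40, 1/8)
intersection: [7/60, 1/8)

7/60 1/8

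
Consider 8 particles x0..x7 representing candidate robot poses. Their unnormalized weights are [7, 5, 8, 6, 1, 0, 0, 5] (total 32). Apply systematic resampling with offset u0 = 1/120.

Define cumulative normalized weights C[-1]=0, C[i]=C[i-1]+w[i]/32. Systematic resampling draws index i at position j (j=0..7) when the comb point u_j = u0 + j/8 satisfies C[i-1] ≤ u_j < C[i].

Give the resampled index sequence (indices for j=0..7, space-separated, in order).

0 0 1 2 2 3 3 7

C = [7/32, 3/8, 5/8, 13/16, 27/32, 27/32, 27/32, 1]
j=0: u_0=1/120 ∈ [0, 7/32) → index 0
j=1: u_1=2/15 ∈ [0, 7/32) → index 0
j=2: u_2=31/120 ∈ [7/32, 3/8) → index 1
j=3: u_3=23/60 ∈ [3/8, 5/8) → index 2
j=4: u_4=61/120 ∈ [3/8, 5/8) → index 2
j=5: u_5=19/30 ∈ [5/8, 13/16) → index 3
j=6: u_6=91/120 ∈ [5/8, 13/16) → index 3
j=7: u_7=53/60 ∈ [27/32, 1) → index 7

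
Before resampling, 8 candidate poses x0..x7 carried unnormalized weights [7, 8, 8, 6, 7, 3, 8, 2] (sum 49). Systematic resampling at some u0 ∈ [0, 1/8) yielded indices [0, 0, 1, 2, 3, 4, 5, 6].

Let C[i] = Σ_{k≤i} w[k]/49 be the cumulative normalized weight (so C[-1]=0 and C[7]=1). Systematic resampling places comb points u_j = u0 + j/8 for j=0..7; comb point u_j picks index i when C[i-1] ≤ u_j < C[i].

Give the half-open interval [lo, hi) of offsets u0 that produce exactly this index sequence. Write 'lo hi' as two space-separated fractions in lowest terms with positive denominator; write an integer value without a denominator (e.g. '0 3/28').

C = [1/7, 15/49, 23/49, 29/49, 36/49, 39/49, 47/49, 1]
j=0 picked index 0: u0 ∈ [0, 1/7)
j=1 picked index 0: u0 ∈ [-1/8, 1/56)
j=2 picked index 1: u0 ∈ [-3/28, 11/196)
j=3 picked index 2: u0 ∈ [-27/392, 37/392)
j=4 picked index 3: u0 ∈ [-3/98, 9/98)
j=5 picked index 4: u0 ∈ [-13/392, 43/392)
j=6 picked index 5: u0 ∈ [-3/196, 9/196)
j=7 picked index 6: u0 ∈ [-31/392, 33/392)
intersection: [0, 1/56)

0 1/56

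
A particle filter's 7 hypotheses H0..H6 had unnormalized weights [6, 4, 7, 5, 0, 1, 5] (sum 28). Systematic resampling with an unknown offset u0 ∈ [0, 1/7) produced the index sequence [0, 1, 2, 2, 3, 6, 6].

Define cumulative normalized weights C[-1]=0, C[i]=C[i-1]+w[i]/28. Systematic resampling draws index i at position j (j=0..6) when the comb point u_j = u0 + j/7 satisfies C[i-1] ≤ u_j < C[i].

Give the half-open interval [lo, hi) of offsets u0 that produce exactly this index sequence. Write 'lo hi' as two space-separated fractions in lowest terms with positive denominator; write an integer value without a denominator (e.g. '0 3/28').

C = [3/14, 5/14, 17/28, 11/14, 11/14, 23/28, 1]
j=0 picked index 0: u0 ∈ [0, 3/14)
j=1 picked index 1: u0 ∈ [1/14, 3/14)
j=2 picked index 2: u0 ∈ [1/14, 9/28)
j=3 picked index 2: u0 ∈ [-1/14, 5/28)
j=4 picked index 3: u0 ∈ [1/28, 3/14)
j=5 picked index 6: u0 ∈ [3/28, 2/7)
j=6 picked index 6: u0 ∈ [-1/28, 1/7)
intersection: [3/28, 1/7)

3/28 1/7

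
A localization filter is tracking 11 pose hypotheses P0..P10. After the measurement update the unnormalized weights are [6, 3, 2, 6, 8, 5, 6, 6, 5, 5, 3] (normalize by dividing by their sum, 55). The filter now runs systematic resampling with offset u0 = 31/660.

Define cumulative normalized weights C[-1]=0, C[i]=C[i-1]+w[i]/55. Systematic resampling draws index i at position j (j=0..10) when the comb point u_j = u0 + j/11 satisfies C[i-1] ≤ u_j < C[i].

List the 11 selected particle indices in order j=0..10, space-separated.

0 1 3 4 4 5 6 7 8 9 10

C = [6/55, 9/55, 1/5, 17/55, 5/11, 6/11, 36/55, 42/55, 47/55, 52/55, 1]
j=0: u_0=31/660 ∈ [0, 6/55) → index 0
j=1: u_1=91/660 ∈ [6/55, 9/55) → index 1
j=2: u_2=151/660 ∈ [1/5, 17/55) → index 3
j=3: u_3=211/660 ∈ [17/55, 5/11) → index 4
j=4: u_4=271/660 ∈ [17/55, 5/11) → index 4
j=5: u_5=331/660 ∈ [5/11, 6/11) → index 5
j=6: u_6=391/660 ∈ [6/11, 36/55) → index 6
j=7: u_7=41/60 ∈ [36/55, 42/55) → index 7
j=8: u_8=511/660 ∈ [42/55, 47/55) → index 8
j=9: u_9=571/660 ∈ [47/55, 52/55) → index 9
j=10: u_10=631/660 ∈ [52/55, 1) → index 10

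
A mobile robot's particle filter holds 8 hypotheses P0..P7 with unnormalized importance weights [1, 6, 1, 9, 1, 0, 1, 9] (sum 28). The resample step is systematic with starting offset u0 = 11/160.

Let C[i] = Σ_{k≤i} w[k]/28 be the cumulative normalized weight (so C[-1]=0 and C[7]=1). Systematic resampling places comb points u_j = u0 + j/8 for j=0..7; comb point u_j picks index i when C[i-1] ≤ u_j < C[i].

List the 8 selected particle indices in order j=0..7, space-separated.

C = [1/28, 1/4, 2/7, 17/28, 9/14, 9/14, 19/28, 1]
j=0: u_0=11/160 ∈ [1/28, 1/4) → index 1
j=1: u_1=31/160 ∈ [1/28, 1/4) → index 1
j=2: u_2=51/160 ∈ [2/7, 17/28) → index 3
j=3: u_3=71/160 ∈ [2/7, 17/28) → index 3
j=4: u_4=91/160 ∈ [2/7, 17/28) → index 3
j=5: u_5=111/160 ∈ [19/28, 1) → index 7
j=6: u_6=131/160 ∈ [19/28, 1) → index 7
j=7: u_7=151/160 ∈ [19/28, 1) → index 7

1 1 3 3 3 7 7 7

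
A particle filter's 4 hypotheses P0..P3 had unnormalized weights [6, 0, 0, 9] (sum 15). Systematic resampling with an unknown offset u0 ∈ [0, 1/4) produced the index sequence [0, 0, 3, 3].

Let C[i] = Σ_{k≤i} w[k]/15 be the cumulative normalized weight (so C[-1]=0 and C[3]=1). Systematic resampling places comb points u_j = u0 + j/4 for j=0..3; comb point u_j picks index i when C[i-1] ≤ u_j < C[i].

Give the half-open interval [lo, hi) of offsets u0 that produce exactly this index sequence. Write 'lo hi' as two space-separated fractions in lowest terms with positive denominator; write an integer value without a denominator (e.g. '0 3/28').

0 3/20

C = [2/5, 2/5, 2/5, 1]
j=0 picked index 0: u0 ∈ [0, 2/5)
j=1 picked index 0: u0 ∈ [-1/4, 3/20)
j=2 picked index 3: u0 ∈ [-1/10, 1/2)
j=3 picked index 3: u0 ∈ [-7/20, 1/4)
intersection: [0, 3/20)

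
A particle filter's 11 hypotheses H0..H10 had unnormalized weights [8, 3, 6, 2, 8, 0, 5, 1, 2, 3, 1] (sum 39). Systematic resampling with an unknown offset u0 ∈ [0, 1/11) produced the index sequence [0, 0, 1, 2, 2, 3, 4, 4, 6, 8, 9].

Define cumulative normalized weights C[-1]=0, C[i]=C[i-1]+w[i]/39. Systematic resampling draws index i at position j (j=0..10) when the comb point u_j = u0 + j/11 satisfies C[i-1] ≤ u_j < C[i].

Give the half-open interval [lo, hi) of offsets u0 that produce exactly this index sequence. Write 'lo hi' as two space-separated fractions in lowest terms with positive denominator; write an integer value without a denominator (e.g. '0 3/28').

C = [8/39, 11/39, 17/39, 19/39, 9/13, 9/13, 32/39, 11/13, 35/39, 38/39, 1]
j=0 picked index 0: u0 ∈ [0, 8/39)
j=1 picked index 0: u0 ∈ [-1/11, 49/429)
j=2 picked index 1: u0 ∈ [10/429, 43/429)
j=3 picked index 2: u0 ∈ [4/429, 70/429)
j=4 picked index 2: u0 ∈ [-35/429, 31/429)
j=5 picked index 3: u0 ∈ [-8/429, 14/429)
j=6 picked index 4: u0 ∈ [-25/429, 21/143)
j=7 picked index 4: u0 ∈ [-64/429, 8/143)
j=8 picked index 6: u0 ∈ [-5/143, 40/429)
j=9 picked index 8: u0 ∈ [4/143, 34/429)
j=10 picked index 9: u0 ∈ [-5/429, 28/429)
intersection: [4/143, 14/429)

4/143 14/429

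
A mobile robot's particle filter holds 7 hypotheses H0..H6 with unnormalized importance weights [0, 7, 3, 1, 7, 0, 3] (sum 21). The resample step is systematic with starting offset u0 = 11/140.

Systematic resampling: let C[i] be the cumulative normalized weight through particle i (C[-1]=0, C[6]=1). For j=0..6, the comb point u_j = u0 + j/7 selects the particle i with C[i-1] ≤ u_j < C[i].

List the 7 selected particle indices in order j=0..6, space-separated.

1 1 2 3 4 4 6

C = [0, 1/3, 10/21, 11/21, 6/7, 6/7, 1]
j=0: u_0=11/140 ∈ [0, 1/3) → index 1
j=1: u_1=31/140 ∈ [0, 1/3) → index 1
j=2: u_2=51/140 ∈ [1/3, 10/21) → index 2
j=3: u_3=71/140 ∈ [10/21, 11/21) → index 3
j=4: u_4=13/20 ∈ [11/21, 6/7) → index 4
j=5: u_5=111/140 ∈ [11/21, 6/7) → index 4
j=6: u_6=131/140 ∈ [6/7, 1) → index 6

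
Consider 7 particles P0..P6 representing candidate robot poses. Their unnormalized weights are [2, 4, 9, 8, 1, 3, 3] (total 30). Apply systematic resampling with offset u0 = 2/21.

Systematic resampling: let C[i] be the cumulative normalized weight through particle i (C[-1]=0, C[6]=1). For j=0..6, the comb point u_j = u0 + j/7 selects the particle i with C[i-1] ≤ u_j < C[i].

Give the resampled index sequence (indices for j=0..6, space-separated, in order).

C = [1/15, 1/5, 1/2, 23/30, 4/5, 9/10, 1]
j=0: u_0=2/21 ∈ [1/15, 1/5) → index 1
j=1: u_1=5/21 ∈ [1/5, 1/2) → index 2
j=2: u_2=8/21 ∈ [1/5, 1/2) → index 2
j=3: u_3=11/21 ∈ [1/2, 23/30) → index 3
j=4: u_4=2/3 ∈ [1/2, 23/30) → index 3
j=5: u_5=17/21 ∈ [4/5, 9/10) → index 5
j=6: u_6=20/21 ∈ [9/10, 1) → index 6

1 2 2 3 3 5 6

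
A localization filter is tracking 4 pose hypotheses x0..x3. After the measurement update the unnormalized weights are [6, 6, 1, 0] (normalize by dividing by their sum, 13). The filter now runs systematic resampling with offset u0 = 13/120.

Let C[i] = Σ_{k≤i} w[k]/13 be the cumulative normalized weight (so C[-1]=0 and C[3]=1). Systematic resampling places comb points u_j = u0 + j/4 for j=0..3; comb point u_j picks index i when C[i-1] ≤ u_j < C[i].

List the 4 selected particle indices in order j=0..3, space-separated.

C = [6/13, 12/13, 1, 1]
j=0: u_0=13/120 ∈ [0, 6/13) → index 0
j=1: u_1=43/120 ∈ [0, 6/13) → index 0
j=2: u_2=73/120 ∈ [6/13, 12/13) → index 1
j=3: u_3=103/120 ∈ [6/13, 12/13) → index 1

0 0 1 1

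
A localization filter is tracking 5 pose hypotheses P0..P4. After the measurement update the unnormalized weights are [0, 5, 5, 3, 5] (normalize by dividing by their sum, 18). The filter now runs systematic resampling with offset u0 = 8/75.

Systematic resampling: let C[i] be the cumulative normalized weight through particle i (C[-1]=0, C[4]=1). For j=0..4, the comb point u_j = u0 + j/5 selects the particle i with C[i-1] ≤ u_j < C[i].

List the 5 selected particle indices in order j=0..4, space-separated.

1 2 2 3 4

C = [0, 5/18, 5/9, 13/18, 1]
j=0: u_0=8/75 ∈ [0, 5/18) → index 1
j=1: u_1=23/75 ∈ [5/18, 5/9) → index 2
j=2: u_2=38/75 ∈ [5/18, 5/9) → index 2
j=3: u_3=53/75 ∈ [5/9, 13/18) → index 3
j=4: u_4=68/75 ∈ [13/18, 1) → index 4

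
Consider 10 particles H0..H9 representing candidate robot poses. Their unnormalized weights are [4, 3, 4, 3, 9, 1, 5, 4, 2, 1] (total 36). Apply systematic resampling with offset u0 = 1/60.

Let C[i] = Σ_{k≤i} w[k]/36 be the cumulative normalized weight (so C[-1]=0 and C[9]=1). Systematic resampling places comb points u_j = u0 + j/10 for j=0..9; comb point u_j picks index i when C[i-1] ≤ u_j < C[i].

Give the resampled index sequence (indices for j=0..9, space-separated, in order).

0 1 2 3 4 4 4 6 7 8

C = [1/9, 7/36, 11/36, 7/18, 23/36, 2/3, 29/36, 11/12, 35/36, 1]
j=0: u_0=1/60 ∈ [0, 1/9) → index 0
j=1: u_1=7/60 ∈ [1/9, 7/36) → index 1
j=2: u_2=13/60 ∈ [7/36, 11/36) → index 2
j=3: u_3=19/60 ∈ [11/36, 7/18) → index 3
j=4: u_4=5/12 ∈ [7/18, 23/36) → index 4
j=5: u_5=31/60 ∈ [7/18, 23/36) → index 4
j=6: u_6=37/60 ∈ [7/18, 23/36) → index 4
j=7: u_7=43/60 ∈ [2/3, 29/36) → index 6
j=8: u_8=49/60 ∈ [29/36, 11/12) → index 7
j=9: u_9=11/12 ∈ [11/12, 35/36) → index 8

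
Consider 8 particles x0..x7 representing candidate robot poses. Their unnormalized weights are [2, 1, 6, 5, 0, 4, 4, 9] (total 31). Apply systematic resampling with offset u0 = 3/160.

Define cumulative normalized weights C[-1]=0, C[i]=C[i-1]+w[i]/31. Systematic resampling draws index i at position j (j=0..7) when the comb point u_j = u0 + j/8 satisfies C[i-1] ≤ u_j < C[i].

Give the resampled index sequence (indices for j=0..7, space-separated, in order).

C = [2/31, 3/31, 9/31, 14/31, 14/31, 18/31, 22/31, 1]
j=0: u_0=3/160 ∈ [0, 2/31) → index 0
j=1: u_1=23/160 ∈ [3/31, 9/31) → index 2
j=2: u_2=43/160 ∈ [3/31, 9/31) → index 2
j=3: u_3=63/160 ∈ [9/31, 14/31) → index 3
j=4: u_4=83/160 ∈ [14/31, 18/31) → index 5
j=5: u_5=103/160 ∈ [18/31, 22/31) → index 6
j=6: u_6=123/160 ∈ [22/31, 1) → index 7
j=7: u_7=143/160 ∈ [22/31, 1) → index 7

0 2 2 3 5 6 7 7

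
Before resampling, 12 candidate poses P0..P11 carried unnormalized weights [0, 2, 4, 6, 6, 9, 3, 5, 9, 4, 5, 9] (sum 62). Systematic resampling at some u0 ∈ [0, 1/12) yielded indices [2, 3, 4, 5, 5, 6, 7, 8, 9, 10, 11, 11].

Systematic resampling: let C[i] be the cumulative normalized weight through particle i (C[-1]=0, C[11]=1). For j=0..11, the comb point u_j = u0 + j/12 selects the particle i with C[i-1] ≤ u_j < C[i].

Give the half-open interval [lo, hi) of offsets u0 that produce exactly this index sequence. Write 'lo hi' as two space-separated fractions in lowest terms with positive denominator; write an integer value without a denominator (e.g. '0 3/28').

4/93 2/31

C = [0, 1/31, 3/31, 6/31, 9/31, 27/62, 15/31, 35/62, 22/31, 24/31, 53/62, 1]
j=0 picked index 2: u0 ∈ [1/31, 3/31)
j=1 picked index 3: u0 ∈ [5/372, 41/372)
j=2 picked index 4: u0 ∈ [5/186, 23/186)
j=3 picked index 5: u0 ∈ [5/124, 23/124)
j=4 picked index 5: u0 ∈ [-4/93, 19/186)
j=5 picked index 6: u0 ∈ [7/372, 25/372)
j=6 picked index 7: u0 ∈ [-1/62, 2/31)
j=7 picked index 8: u0 ∈ [-7/372, 47/372)
j=8 picked index 9: u0 ∈ [4/93, 10/93)
j=9 picked index 10: u0 ∈ [3/124, 13/124)
j=10 picked index 11: u0 ∈ [2/93, 1/6)
j=11 picked index 11: u0 ∈ [-23/372, 1/12)
intersection: [4/93, 2/31)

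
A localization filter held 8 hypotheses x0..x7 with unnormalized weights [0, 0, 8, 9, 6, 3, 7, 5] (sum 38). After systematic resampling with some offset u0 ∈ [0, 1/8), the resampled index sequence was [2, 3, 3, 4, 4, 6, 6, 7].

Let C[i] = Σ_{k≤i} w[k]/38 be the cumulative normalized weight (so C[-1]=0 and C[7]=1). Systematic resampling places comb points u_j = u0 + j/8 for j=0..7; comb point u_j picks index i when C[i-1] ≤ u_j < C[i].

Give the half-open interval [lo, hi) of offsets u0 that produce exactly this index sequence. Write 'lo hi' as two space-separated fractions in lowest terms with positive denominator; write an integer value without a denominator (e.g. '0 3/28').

13/152 2/19

C = [0, 0, 4/19, 17/38, 23/38, 13/19, 33/38, 1]
j=0 picked index 2: u0 ∈ [0, 4/19)
j=1 picked index 3: u0 ∈ [13/152, 49/152)
j=2 picked index 3: u0 ∈ [-3/76, 15/76)
j=3 picked index 4: u0 ∈ [11/152, 35/152)
j=4 picked index 4: u0 ∈ [-1/19, 2/19)
j=5 picked index 6: u0 ∈ [9/152, 37/152)
j=6 picked index 6: u0 ∈ [-5/76, 9/76)
j=7 picked index 7: u0 ∈ [-1/152, 1/8)
intersection: [13/152, 2/19)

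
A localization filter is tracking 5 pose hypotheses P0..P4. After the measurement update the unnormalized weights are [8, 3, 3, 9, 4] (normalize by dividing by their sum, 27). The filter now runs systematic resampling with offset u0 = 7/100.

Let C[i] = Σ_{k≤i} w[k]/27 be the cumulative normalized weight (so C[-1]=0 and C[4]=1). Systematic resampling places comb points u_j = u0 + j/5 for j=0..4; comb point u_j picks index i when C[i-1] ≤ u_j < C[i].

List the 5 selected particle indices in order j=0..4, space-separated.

C = [8/27, 11/27, 14/27, 23/27, 1]
j=0: u_0=7/100 ∈ [0, 8/27) → index 0
j=1: u_1=27/100 ∈ [0, 8/27) → index 0
j=2: u_2=47/100 ∈ [11/27, 14/27) → index 2
j=3: u_3=67/100 ∈ [14/27, 23/27) → index 3
j=4: u_4=87/100 ∈ [23/27, 1) → index 4

0 0 2 3 4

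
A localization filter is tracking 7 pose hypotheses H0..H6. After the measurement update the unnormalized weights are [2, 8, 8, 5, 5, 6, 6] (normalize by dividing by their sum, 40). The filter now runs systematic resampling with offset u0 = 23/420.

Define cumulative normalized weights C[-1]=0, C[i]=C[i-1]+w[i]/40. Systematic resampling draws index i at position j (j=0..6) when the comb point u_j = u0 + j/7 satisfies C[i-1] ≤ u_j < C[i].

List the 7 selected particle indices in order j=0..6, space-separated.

1 1 2 3 4 5 6

C = [1/20, 1/4, 9/20, 23/40, 7/10, 17/20, 1]
j=0: u_0=23/420 ∈ [1/20, 1/4) → index 1
j=1: u_1=83/420 ∈ [1/20, 1/4) → index 1
j=2: u_2=143/420 ∈ [1/4, 9/20) → index 2
j=3: u_3=29/60 ∈ [9/20, 23/40) → index 3
j=4: u_4=263/420 ∈ [23/40, 7/10) → index 4
j=5: u_5=323/420 ∈ [7/10, 17/20) → index 5
j=6: u_6=383/420 ∈ [17/20, 1) → index 6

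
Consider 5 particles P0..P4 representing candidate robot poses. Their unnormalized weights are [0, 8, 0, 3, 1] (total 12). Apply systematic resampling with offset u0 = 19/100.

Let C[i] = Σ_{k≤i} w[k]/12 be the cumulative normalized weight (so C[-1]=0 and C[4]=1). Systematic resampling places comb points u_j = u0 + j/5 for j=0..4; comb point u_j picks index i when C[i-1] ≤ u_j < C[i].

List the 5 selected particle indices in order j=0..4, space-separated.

1 1 1 3 4

C = [0, 2/3, 2/3, 11/12, 1]
j=0: u_0=19/100 ∈ [0, 2/3) → index 1
j=1: u_1=39/100 ∈ [0, 2/3) → index 1
j=2: u_2=59/100 ∈ [0, 2/3) → index 1
j=3: u_3=79/100 ∈ [2/3, 11/12) → index 3
j=4: u_4=99/100 ∈ [11/12, 1) → index 4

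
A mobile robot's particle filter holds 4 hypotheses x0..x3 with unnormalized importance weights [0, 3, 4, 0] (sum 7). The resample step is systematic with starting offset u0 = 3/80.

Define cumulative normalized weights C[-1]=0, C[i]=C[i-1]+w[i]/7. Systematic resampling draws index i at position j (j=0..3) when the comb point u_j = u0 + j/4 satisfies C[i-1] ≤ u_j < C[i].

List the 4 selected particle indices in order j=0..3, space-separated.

C = [0, 3/7, 1, 1]
j=0: u_0=3/80 ∈ [0, 3/7) → index 1
j=1: u_1=23/80 ∈ [0, 3/7) → index 1
j=2: u_2=43/80 ∈ [3/7, 1) → index 2
j=3: u_3=63/80 ∈ [3/7, 1) → index 2

1 1 2 2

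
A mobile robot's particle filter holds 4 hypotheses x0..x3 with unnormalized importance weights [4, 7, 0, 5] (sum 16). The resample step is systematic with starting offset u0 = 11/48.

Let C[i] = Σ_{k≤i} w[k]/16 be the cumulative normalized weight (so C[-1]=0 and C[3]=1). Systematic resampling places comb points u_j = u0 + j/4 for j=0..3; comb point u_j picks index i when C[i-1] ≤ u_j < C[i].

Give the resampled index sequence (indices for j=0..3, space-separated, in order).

0 1 3 3

C = [1/4, 11/16, 11/16, 1]
j=0: u_0=11/48 ∈ [0, 1/4) → index 0
j=1: u_1=23/48 ∈ [1/4, 11/16) → index 1
j=2: u_2=35/48 ∈ [11/16, 1) → index 3
j=3: u_3=47/48 ∈ [11/16, 1) → index 3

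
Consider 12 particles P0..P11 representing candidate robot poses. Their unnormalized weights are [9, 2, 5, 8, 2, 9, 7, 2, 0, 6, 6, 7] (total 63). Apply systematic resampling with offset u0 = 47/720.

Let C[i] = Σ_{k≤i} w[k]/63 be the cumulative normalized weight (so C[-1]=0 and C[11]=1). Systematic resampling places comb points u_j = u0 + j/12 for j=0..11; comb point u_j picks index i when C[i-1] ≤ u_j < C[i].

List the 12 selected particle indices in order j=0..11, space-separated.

0 1 2 3 4 5 6 6 9 10 11 11

C = [1/7, 11/63, 16/63, 8/21, 26/63, 5/9, 2/3, 44/63, 44/63, 50/63, 8/9, 1]
j=0: u_0=47/720 ∈ [0, 1/7) → index 0
j=1: u_1=107/720 ∈ [1/7, 11/63) → index 1
j=2: u_2=167/720 ∈ [11/63, 16/63) → index 2
j=3: u_3=227/720 ∈ [16/63, 8/21) → index 3
j=4: u_4=287/720 ∈ [8/21, 26/63) → index 4
j=5: u_5=347/720 ∈ [26/63, 5/9) → index 5
j=6: u_6=407/720 ∈ [5/9, 2/3) → index 6
j=7: u_7=467/720 ∈ [5/9, 2/3) → index 6
j=8: u_8=527/720 ∈ [44/63, 50/63) → index 9
j=9: u_9=587/720 ∈ [50/63, 8/9) → index 10
j=10: u_10=647/720 ∈ [8/9, 1) → index 11
j=11: u_11=707/720 ∈ [8/9, 1) → index 11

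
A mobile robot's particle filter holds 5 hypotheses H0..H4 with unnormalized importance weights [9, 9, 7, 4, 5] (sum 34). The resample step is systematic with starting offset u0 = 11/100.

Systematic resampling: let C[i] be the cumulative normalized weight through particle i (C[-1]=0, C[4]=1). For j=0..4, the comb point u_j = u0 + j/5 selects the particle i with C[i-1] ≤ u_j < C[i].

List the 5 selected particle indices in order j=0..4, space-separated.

C = [9/34, 9/17, 25/34, 29/34, 1]
j=0: u_0=11/100 ∈ [0, 9/34) → index 0
j=1: u_1=31/100 ∈ [9/34, 9/17) → index 1
j=2: u_2=51/100 ∈ [9/34, 9/17) → index 1
j=3: u_3=71/100 ∈ [9/17, 25/34) → index 2
j=4: u_4=91/100 ∈ [29/34, 1) → index 4

0 1 1 2 4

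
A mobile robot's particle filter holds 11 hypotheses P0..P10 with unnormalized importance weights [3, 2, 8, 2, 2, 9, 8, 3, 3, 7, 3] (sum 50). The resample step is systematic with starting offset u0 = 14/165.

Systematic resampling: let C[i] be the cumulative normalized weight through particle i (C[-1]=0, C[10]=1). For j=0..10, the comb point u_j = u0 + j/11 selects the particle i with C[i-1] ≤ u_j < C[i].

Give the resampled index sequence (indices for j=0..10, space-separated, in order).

1 2 3 5 5 6 6 7 9 9 10

C = [3/50, 1/10, 13/50, 3/10, 17/50, 13/25, 17/25, 37/50, 4/5, 47/50, 1]
j=0: u_0=14/165 ∈ [3/50, 1/10) → index 1
j=1: u_1=29/165 ∈ [1/10, 13/50) → index 2
j=2: u_2=4/15 ∈ [13/50, 3/10) → index 3
j=3: u_3=59/165 ∈ [17/50, 13/25) → index 5
j=4: u_4=74/165 ∈ [17/50, 13/25) → index 5
j=5: u_5=89/165 ∈ [13/25, 17/25) → index 6
j=6: u_6=104/165 ∈ [13/25, 17/25) → index 6
j=7: u_7=119/165 ∈ [17/25, 37/50) → index 7
j=8: u_8=134/165 ∈ [4/5, 47/50) → index 9
j=9: u_9=149/165 ∈ [4/5, 47/50) → index 9
j=10: u_10=164/165 ∈ [47/50, 1) → index 10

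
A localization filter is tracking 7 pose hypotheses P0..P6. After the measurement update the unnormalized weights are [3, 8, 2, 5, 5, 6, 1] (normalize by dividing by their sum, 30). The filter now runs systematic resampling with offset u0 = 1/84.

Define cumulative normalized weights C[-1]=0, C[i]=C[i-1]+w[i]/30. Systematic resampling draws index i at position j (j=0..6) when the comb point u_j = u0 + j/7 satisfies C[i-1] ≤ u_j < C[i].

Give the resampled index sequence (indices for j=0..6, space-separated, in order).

C = [1/10, 11/30, 13/30, 3/5, 23/30, 29/30, 1]
j=0: u_0=1/84 ∈ [0, 1/10) → index 0
j=1: u_1=13/84 ∈ [1/10, 11/30) → index 1
j=2: u_2=25/84 ∈ [1/10, 11/30) → index 1
j=3: u_3=37/84 ∈ [13/30, 3/5) → index 3
j=4: u_4=7/12 ∈ [13/30, 3/5) → index 3
j=5: u_5=61/84 ∈ [3/5, 23/30) → index 4
j=6: u_6=73/84 ∈ [23/30, 29/30) → index 5

0 1 1 3 3 4 5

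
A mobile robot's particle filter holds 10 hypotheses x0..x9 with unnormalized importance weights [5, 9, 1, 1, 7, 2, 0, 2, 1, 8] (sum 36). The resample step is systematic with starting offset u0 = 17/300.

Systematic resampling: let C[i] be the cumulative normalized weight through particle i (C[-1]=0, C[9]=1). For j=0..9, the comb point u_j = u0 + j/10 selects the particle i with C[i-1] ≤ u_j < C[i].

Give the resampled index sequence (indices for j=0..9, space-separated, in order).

0 1 1 1 4 4 5 8 9 9

C = [5/36, 7/18, 5/12, 4/9, 23/36, 25/36, 25/36, 3/4, 7/9, 1]
j=0: u_0=17/300 ∈ [0, 5/36) → index 0
j=1: u_1=47/300 ∈ [5/36, 7/18) → index 1
j=2: u_2=77/300 ∈ [5/36, 7/18) → index 1
j=3: u_3=107/300 ∈ [5/36, 7/18) → index 1
j=4: u_4=137/300 ∈ [4/9, 23/36) → index 4
j=5: u_5=167/300 ∈ [4/9, 23/36) → index 4
j=6: u_6=197/300 ∈ [23/36, 25/36) → index 5
j=7: u_7=227/300 ∈ [3/4, 7/9) → index 8
j=8: u_8=257/300 ∈ [7/9, 1) → index 9
j=9: u_9=287/300 ∈ [7/9, 1) → index 9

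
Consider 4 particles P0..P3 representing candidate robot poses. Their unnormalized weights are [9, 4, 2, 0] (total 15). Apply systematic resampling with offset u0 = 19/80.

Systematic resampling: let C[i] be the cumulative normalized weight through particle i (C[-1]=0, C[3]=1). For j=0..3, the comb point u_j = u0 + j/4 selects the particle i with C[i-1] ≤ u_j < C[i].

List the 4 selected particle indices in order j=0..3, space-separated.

0 0 1 2

C = [3/5, 13/15, 1, 1]
j=0: u_0=19/80 ∈ [0, 3/5) → index 0
j=1: u_1=39/80 ∈ [0, 3/5) → index 0
j=2: u_2=59/80 ∈ [3/5, 13/15) → index 1
j=3: u_3=79/80 ∈ [13/15, 1) → index 2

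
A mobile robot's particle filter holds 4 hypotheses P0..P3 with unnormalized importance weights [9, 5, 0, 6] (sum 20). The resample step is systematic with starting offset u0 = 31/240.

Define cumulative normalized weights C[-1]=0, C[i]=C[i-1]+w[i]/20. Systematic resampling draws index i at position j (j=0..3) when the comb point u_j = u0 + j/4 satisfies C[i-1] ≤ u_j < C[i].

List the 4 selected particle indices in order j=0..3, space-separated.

0 0 1 3

C = [9/20, 7/10, 7/10, 1]
j=0: u_0=31/240 ∈ [0, 9/20) → index 0
j=1: u_1=91/240 ∈ [0, 9/20) → index 0
j=2: u_2=151/240 ∈ [9/20, 7/10) → index 1
j=3: u_3=211/240 ∈ [7/10, 1) → index 3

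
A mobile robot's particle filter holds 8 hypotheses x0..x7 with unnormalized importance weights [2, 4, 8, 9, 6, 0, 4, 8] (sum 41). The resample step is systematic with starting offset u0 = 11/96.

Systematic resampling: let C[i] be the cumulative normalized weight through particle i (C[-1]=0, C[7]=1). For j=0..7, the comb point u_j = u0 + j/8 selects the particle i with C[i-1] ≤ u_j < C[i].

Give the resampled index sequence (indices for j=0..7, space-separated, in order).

C = [2/41, 6/41, 14/41, 23/41, 29/41, 29/41, 33/41, 1]
j=0: u_0=11/96 ∈ [2/41, 6/41) → index 1
j=1: u_1=23/96 ∈ [6/41, 14/41) → index 2
j=2: u_2=35/96 ∈ [14/41, 23/41) → index 3
j=3: u_3=47/96 ∈ [14/41, 23/41) → index 3
j=4: u_4=59/96 ∈ [23/41, 29/41) → index 4
j=5: u_5=71/96 ∈ [29/41, 33/41) → index 6
j=6: u_6=83/96 ∈ [33/41, 1) → index 7
j=7: u_7=95/96 ∈ [33/41, 1) → index 7

1 2 3 3 4 6 7 7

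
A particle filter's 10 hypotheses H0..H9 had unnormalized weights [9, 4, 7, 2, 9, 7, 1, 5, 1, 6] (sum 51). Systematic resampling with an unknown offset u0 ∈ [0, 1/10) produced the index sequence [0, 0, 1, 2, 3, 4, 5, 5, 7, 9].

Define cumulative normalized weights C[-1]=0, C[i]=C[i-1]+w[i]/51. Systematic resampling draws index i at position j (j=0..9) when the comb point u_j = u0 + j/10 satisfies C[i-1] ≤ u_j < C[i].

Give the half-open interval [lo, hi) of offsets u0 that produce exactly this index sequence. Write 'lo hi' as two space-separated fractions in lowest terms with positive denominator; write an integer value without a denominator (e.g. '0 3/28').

2/255 8/255

C = [3/17, 13/51, 20/51, 22/51, 31/51, 38/51, 13/17, 44/51, 15/17, 1]
j=0 picked index 0: u0 ∈ [0, 3/17)
j=1 picked index 0: u0 ∈ [-1/10, 13/170)
j=2 picked index 1: u0 ∈ [-2/85, 14/255)
j=3 picked index 2: u0 ∈ [-23/510, 47/510)
j=4 picked index 3: u0 ∈ [-2/255, 8/255)
j=5 picked index 4: u0 ∈ [-7/102, 11/102)
j=6 picked index 5: u0 ∈ [2/255, 37/255)
j=7 picked index 5: u0 ∈ [-47/510, 23/510)
j=8 picked index 7: u0 ∈ [-3/85, 16/255)
j=9 picked index 9: u0 ∈ [-3/170, 1/10)
intersection: [2/255, 8/255)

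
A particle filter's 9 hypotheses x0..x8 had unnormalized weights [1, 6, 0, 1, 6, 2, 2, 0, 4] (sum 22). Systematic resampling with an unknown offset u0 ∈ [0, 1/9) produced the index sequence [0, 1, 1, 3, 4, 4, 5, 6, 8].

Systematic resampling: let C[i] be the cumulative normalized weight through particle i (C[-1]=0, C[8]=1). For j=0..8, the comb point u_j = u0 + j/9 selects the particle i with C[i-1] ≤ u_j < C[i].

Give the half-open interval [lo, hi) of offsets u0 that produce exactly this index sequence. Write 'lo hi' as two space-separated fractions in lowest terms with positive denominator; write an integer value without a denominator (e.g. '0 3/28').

0 1/33

C = [1/22, 7/22, 7/22, 4/11, 7/11, 8/11, 9/11, 9/11, 1]
j=0 picked index 0: u0 ∈ [0, 1/22)
j=1 picked index 1: u0 ∈ [-13/198, 41/198)
j=2 picked index 1: u0 ∈ [-35/198, 19/198)
j=3 picked index 3: u0 ∈ [-1/66, 1/33)
j=4 picked index 4: u0 ∈ [-8/99, 19/99)
j=5 picked index 4: u0 ∈ [-19/99, 8/99)
j=6 picked index 5: u0 ∈ [-1/33, 2/33)
j=7 picked index 6: u0 ∈ [-5/99, 4/99)
j=8 picked index 8: u0 ∈ [-7/99, 1/9)
intersection: [0, 1/33)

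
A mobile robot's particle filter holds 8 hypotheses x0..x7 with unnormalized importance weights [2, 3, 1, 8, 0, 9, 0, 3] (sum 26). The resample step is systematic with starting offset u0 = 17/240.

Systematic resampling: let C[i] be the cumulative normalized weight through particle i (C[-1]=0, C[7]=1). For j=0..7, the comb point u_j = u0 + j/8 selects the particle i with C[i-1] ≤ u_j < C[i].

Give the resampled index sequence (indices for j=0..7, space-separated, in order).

0 2 3 3 5 5 5 7

C = [1/13, 5/26, 3/13, 7/13, 7/13, 23/26, 23/26, 1]
j=0: u_0=17/240 ∈ [0, 1/13) → index 0
j=1: u_1=47/240 ∈ [5/26, 3/13) → index 2
j=2: u_2=77/240 ∈ [3/13, 7/13) → index 3
j=3: u_3=107/240 ∈ [3/13, 7/13) → index 3
j=4: u_4=137/240 ∈ [7/13, 23/26) → index 5
j=5: u_5=167/240 ∈ [7/13, 23/26) → index 5
j=6: u_6=197/240 ∈ [7/13, 23/26) → index 5
j=7: u_7=227/240 ∈ [23/26, 1) → index 7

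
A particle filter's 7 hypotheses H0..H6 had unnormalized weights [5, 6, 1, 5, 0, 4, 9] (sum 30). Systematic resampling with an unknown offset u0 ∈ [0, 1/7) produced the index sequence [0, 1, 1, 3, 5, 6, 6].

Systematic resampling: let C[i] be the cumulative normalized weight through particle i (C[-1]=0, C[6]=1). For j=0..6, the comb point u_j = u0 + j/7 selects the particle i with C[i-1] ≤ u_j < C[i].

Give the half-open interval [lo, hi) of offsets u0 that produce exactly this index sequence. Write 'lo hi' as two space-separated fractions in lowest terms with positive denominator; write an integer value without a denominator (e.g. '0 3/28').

C = [1/6, 11/30, 2/5, 17/30, 17/30, 7/10, 1]
j=0 picked index 0: u0 ∈ [0, 1/6)
j=1 picked index 1: u0 ∈ [1/42, 47/210)
j=2 picked index 1: u0 ∈ [-5/42, 17/210)
j=3 picked index 3: u0 ∈ [-1/35, 29/210)
j=4 picked index 5: u0 ∈ [-1/210, 9/70)
j=5 picked index 6: u0 ∈ [-1/70, 2/7)
j=6 picked index 6: u0 ∈ [-11/70, 1/7)
intersection: [1/42, 17/210)

1/42 17/210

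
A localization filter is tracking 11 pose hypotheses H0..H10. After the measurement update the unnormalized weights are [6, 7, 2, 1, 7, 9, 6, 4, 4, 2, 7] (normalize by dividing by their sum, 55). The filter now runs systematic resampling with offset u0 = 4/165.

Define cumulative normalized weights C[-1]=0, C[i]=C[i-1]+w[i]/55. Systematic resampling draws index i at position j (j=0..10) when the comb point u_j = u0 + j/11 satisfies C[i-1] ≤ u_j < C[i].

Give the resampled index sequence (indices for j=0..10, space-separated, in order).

C = [6/55, 13/55, 3/11, 16/55, 23/55, 32/55, 38/55, 42/55, 46/55, 48/55, 1]
j=0: u_0=4/165 ∈ [0, 6/55) → index 0
j=1: u_1=19/165 ∈ [6/55, 13/55) → index 1
j=2: u_2=34/165 ∈ [6/55, 13/55) → index 1
j=3: u_3=49/165 ∈ [16/55, 23/55) → index 4
j=4: u_4=64/165 ∈ [16/55, 23/55) → index 4
j=5: u_5=79/165 ∈ [23/55, 32/55) → index 5
j=6: u_6=94/165 ∈ [23/55, 32/55) → index 5
j=7: u_7=109/165 ∈ [32/55, 38/55) → index 6
j=8: u_8=124/165 ∈ [38/55, 42/55) → index 7
j=9: u_9=139/165 ∈ [46/55, 48/55) → index 9
j=10: u_10=14/15 ∈ [48/55, 1) → index 10

0 1 1 4 4 5 5 6 7 9 10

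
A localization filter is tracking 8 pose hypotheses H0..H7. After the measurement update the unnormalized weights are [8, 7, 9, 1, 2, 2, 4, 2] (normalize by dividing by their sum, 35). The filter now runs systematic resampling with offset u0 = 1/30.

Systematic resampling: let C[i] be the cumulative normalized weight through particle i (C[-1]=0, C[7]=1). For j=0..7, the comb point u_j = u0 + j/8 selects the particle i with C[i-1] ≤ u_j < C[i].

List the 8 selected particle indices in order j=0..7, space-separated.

C = [8/35, 3/7, 24/35, 5/7, 27/35, 29/35, 33/35, 1]
j=0: u_0=1/30 ∈ [0, 8/35) → index 0
j=1: u_1=19/120 ∈ [0, 8/35) → index 0
j=2: u_2=17/60 ∈ [8/35, 3/7) → index 1
j=3: u_3=49/120 ∈ [8/35, 3/7) → index 1
j=4: u_4=8/15 ∈ [3/7, 24/35) → index 2
j=5: u_5=79/120 ∈ [3/7, 24/35) → index 2
j=6: u_6=47/60 ∈ [27/35, 29/35) → index 5
j=7: u_7=109/120 ∈ [29/35, 33/35) → index 6

0 0 1 1 2 2 5 6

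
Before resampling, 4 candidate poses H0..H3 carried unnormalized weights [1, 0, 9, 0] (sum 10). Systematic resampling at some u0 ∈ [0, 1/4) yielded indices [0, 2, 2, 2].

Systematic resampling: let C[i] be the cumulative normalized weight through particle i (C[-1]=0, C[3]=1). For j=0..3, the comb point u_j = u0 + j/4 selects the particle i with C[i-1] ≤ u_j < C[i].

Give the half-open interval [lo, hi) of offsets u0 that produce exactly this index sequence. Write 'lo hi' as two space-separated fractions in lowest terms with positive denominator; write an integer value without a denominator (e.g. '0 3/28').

0 1/10

C = [1/10, 1/10, 1, 1]
j=0 picked index 0: u0 ∈ [0, 1/10)
j=1 picked index 2: u0 ∈ [-3/20, 3/4)
j=2 picked index 2: u0 ∈ [-2/5, 1/2)
j=3 picked index 2: u0 ∈ [-13/20, 1/4)
intersection: [0, 1/10)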